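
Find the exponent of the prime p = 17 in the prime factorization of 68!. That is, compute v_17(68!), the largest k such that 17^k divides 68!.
v_17(68!) = 4

Legendre's formula: v_p(n!) = Σ_{k ≥ 1} ⌊n / p^k⌋. For p = 17, n = 68, the terms are:
  ⌊68/17^1⌋ = ⌊68/17⌋ = 4
(the next term ⌊68/17^2⌋ = 0, terminating the sum). Summing: v_17(68!) = 4 = 4.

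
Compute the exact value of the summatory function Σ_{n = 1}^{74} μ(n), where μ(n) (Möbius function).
Σ_{n ≤ 74} μ(n) = -3

Compute μ(n) for each 1 ≤ n ≤ 74: μ(1) = 1, μ(2) = -1, μ(3) = -1, μ(4) = 0, μ(5) = -1, μ(6) = 1, μ(7) = -1, μ(8) = 0, μ(9) = 0, μ(10) = 1, μ(11) = -1, μ(12) = 0, μ(13) = -1, μ(14) = 1, μ(15) = 1, μ(16) = 0, μ(17) = -1, μ(18) = 0, μ(19) = -1, μ(20) = 0, μ(21) = 1, μ(22) = 1, μ(23) = -1, μ(24) = 0, μ(25) = 0, μ(26) = 1, μ(27) = 0, μ(28) = 0, μ(29) = -1, μ(30) = -1, μ(31) = -1, μ(32) = 0, μ(33) = 1, μ(34) = 1, μ(35) = 1, μ(36) = 0, μ(37) = -1, μ(38) = 1, μ(39) = 1, μ(40) = 0, μ(41) = -1, μ(42) = -1, μ(43) = -1, μ(44) = 0, μ(45) = 0, μ(46) = 1, μ(47) = -1, μ(48) = 0, μ(49) = 0, μ(50) = 0, μ(51) = 1, μ(52) = 0, μ(53) = -1, μ(54) = 0, μ(55) = 1, μ(56) = 0, μ(57) = 1, μ(58) = 1, μ(59) = -1, μ(60) = 0, μ(61) = -1, μ(62) = 1, μ(63) = 0, μ(64) = 0, μ(65) = 1, μ(66) = -1, μ(67) = -1, μ(68) = 0, μ(69) = 1, μ(70) = -1, μ(71) = -1, μ(72) = 0, μ(73) = -1, μ(74) = 1. Summing all 74 values: -3. (Mertens function M(x) = Σ_{n ≤ x} μ(n); on average M(x) should be small (PNT ⟺ M(x) = o(x)).)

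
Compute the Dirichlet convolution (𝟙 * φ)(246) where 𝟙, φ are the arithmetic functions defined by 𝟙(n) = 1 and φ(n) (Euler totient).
(𝟙 * φ)(246) = 246

Divisors of 246: [1, 2, 3, 6, 41, 82, 123, 246]. For each d | 246:
  d = 1: 𝟙(1) · φ(246/1) = 1 · 80 = 80
  d = 2: 𝟙(2) · φ(246/2) = 1 · 80 = 80
  d = 3: 𝟙(3) · φ(246/3) = 1 · 40 = 40
  d = 6: 𝟙(6) · φ(246/6) = 1 · 40 = 40
  d = 41: 𝟙(41) · φ(246/41) = 1 · 2 = 2
  d = 82: 𝟙(82) · φ(246/82) = 1 · 2 = 2
  d = 123: 𝟙(123) · φ(246/123) = 1 · 1 = 1
  d = 246: 𝟙(246) · φ(246/246) = 1 · 1 = 1
Summing: (𝟙 * φ)(246) = 80 + 80 + 40 + 40 + 2 + 2 + 1 + 1 = 246.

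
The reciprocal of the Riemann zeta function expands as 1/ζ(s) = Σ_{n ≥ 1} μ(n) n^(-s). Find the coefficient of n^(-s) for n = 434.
μ(434) = -1

Factor n = 434 = 2 · 7 · 31. μ(n) = 0 if any exponent ≥ 2 (not squarefree); otherwise μ(n) = (−1)^{ω(n)} where ω(n) is the number of distinct prime factors. Applying: μ(434) = -1.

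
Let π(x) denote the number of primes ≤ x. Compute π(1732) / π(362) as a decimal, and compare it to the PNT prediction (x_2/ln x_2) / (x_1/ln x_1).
π(1732)/π(362) = 269/72 ≈ 3.7361;  PNT prediction ≈ 3.7802.

π(362) = 72 and π(1732) = 269, so π(1732)/π(362) ≈ 3.7361. The PNT-predicted ratio is (1732/ln(1732)) / (362/ln(362)) ≈ 3.7802. The two agree to within a few percent, as expected.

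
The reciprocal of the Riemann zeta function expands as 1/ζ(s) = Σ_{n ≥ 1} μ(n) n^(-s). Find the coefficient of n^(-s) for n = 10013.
μ(10013) = -1

Factor n = 10013 = 17 · 19 · 31. μ(n) = 0 if any exponent ≥ 2 (not squarefree); otherwise μ(n) = (−1)^{ω(n)} where ω(n) is the number of distinct prime factors. Applying: μ(10013) = -1.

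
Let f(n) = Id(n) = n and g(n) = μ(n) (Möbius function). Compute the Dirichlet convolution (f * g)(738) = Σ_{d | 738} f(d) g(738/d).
(Id * μ)(738) = 240

Divisors of 738: [1, 2, 3, 6, 9, 18, 41, 82, 123, 246, 369, 738]. For each d | 738:
  d = 1: Id(1) · μ(738/1) = 1 · 0 = 0
  d = 2: Id(2) · μ(738/2) = 2 · 0 = 0
  d = 3: Id(3) · μ(738/3) = 3 · -1 = -3
  d = 6: Id(6) · μ(738/6) = 6 · 1 = 6
  d = 9: Id(9) · μ(738/9) = 9 · 1 = 9
  d = 18: Id(18) · μ(738/18) = 18 · -1 = -18
  d = 41: Id(41) · μ(738/41) = 41 · 0 = 0
  d = 82: Id(82) · μ(738/82) = 82 · 0 = 0
  d = 123: Id(123) · μ(738/123) = 123 · 1 = 123
  d = 246: Id(246) · μ(738/246) = 246 · -1 = -246
  d = 369: Id(369) · μ(738/369) = 369 · -1 = -369
  d = 738: Id(738) · μ(738/738) = 738 · 1 = 738
Summing: (Id * μ)(738) = 0 + 0 + -3 + 6 + 9 + -18 + 0 + 0 + 123 + -246 + -369 + 738 = 240.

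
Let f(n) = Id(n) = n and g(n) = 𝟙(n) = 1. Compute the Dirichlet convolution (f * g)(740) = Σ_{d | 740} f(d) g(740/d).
(Id * 𝟙)(740) = 1596

Divisors of 740: [1, 2, 4, 5, 10, 20, 37, 74, 148, 185, 370, 740]. For each d | 740:
  d = 1: Id(1) · 𝟙(740/1) = 1 · 1 = 1
  d = 2: Id(2) · 𝟙(740/2) = 2 · 1 = 2
  d = 4: Id(4) · 𝟙(740/4) = 4 · 1 = 4
  d = 5: Id(5) · 𝟙(740/5) = 5 · 1 = 5
  d = 10: Id(10) · 𝟙(740/10) = 10 · 1 = 10
  d = 20: Id(20) · 𝟙(740/20) = 20 · 1 = 20
  d = 37: Id(37) · 𝟙(740/37) = 37 · 1 = 37
  d = 74: Id(74) · 𝟙(740/74) = 74 · 1 = 74
  d = 148: Id(148) · 𝟙(740/148) = 148 · 1 = 148
  d = 185: Id(185) · 𝟙(740/185) = 185 · 1 = 185
  d = 370: Id(370) · 𝟙(740/370) = 370 · 1 = 370
  d = 740: Id(740) · 𝟙(740/740) = 740 · 1 = 740
Summing: (Id * 𝟙)(740) = 1 + 2 + 4 + 5 + 10 + 20 + 37 + 74 + 148 + 185 + 370 + 740 = 1596.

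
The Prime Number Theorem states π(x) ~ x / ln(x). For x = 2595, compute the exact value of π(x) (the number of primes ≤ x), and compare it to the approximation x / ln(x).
π(2595) = 378;  x/ln(x) ≈ 330.10;  relative error ≈ 12.67%.

Directly count primes up to 2595: π(2595) = 378. The PNT approximation gives 2595/ln(2595) ≈ 2595/7.86134 ≈ 330.10. Relative error (π(x) − x/ln(x)) / π(x) ≈ 12.67%; the approximation is known to undercount slightly (Li(x) is a better estimate).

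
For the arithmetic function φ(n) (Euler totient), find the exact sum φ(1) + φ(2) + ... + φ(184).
Σ_{n ≤ 184} φ(n) = 10340

Compute φ(n) for each 1 ≤ n ≤ 184: φ(1) = 1, φ(2) = 1, φ(3) = 2, φ(4) = 2, φ(5) = 4, φ(6) = 2, φ(7) = 6, φ(8) = 4, φ(9) = 6, φ(10) = 4, φ(11) = 10, φ(12) = 4, φ(13) = 12, φ(14) = 6, φ(15) = 8, φ(16) = 8, φ(17) = 16, φ(18) = 6, φ(19) = 18, φ(20) = 8, φ(21) = 12, φ(22) = 10, φ(23) = 22, φ(24) = 8, φ(25) = 20, φ(26) = 12, φ(27) = 18, φ(28) = 12, φ(29) = 28, φ(30) = 8, φ(31) = 30, φ(32) = 16, φ(33) = 20, φ(34) = 16, φ(35) = 24, φ(36) = 12, φ(37) = 36, φ(38) = 18, φ(39) = 24, φ(40) = 16, φ(41) = 40, φ(42) = 12, φ(43) = 42, φ(44) = 20, φ(45) = 24, φ(46) = 22, φ(47) = 46, φ(48) = 16, φ(49) = 42, φ(50) = 20, φ(51) = 32, φ(52) = 24, φ(53) = 52, φ(54) = 18, φ(55) = 40, φ(56) = 24, φ(57) = 36, φ(58) = 28, φ(59) = 58, φ(60) = 16, φ(61) = 60, φ(62) = 30, φ(63) = 36, φ(64) = 32, φ(65) = 48, φ(66) = 20, φ(67) = 66, φ(68) = 32, φ(69) = 44, φ(70) = 24, φ(71) = 70, φ(72) = 24, φ(73) = 72, φ(74) = 36, φ(75) = 40, φ(76) = 36, φ(77) = 60, φ(78) = 24, φ(79) = 78, φ(80) = 32, φ(81) = 54, φ(82) = 40, φ(83) = 82, φ(84) = 24, φ(85) = 64, φ(86) = 42, φ(87) = 56, φ(88) = 40, φ(89) = 88, φ(90) = 24, φ(91) = 72, φ(92) = 44, φ(93) = 60, φ(94) = 46, φ(95) = 72, φ(96) = 32, φ(97) = 96, φ(98) = 42, φ(99) = 60, φ(100) = 40, φ(101) = 100, φ(102) = 32, φ(103) = 102, φ(104) = 48, φ(105) = 48, φ(106) = 52, φ(107) = 106, φ(108) = 36, φ(109) = 108, φ(110) = 40, φ(111) = 72, φ(112) = 48, φ(113) = 112, φ(114) = 36, φ(115) = 88, φ(116) = 56, φ(117) = 72, φ(118) = 58, φ(119) = 96, φ(120) = 32, φ(121) = 110, φ(122) = 60, φ(123) = 80, φ(124) = 60, φ(125) = 100, φ(126) = 36, φ(127) = 126, φ(128) = 64, φ(129) = 84, φ(130) = 48, φ(131) = 130, φ(132) = 40, φ(133) = 108, φ(134) = 66, φ(135) = 72, φ(136) = 64, φ(137) = 136, φ(138) = 44, φ(139) = 138, φ(140) = 48, φ(141) = 92, φ(142) = 70, φ(143) = 120, φ(144) = 48, φ(145) = 112, φ(146) = 72, φ(147) = 84, φ(148) = 72, φ(149) = 148, φ(150) = 40, φ(151) = 150, φ(152) = 72, φ(153) = 96, φ(154) = 60, φ(155) = 120, φ(156) = 48, φ(157) = 156, φ(158) = 78, φ(159) = 104, φ(160) = 64, φ(161) = 132, φ(162) = 54, φ(163) = 162, φ(164) = 80, φ(165) = 80, φ(166) = 82, φ(167) = 166, φ(168) = 48, φ(169) = 156, φ(170) = 64, φ(171) = 108, φ(172) = 84, φ(173) = 172, φ(174) = 56, φ(175) = 120, φ(176) = 80, φ(177) = 116, φ(178) = 88, φ(179) = 178, φ(180) = 48, φ(181) = 180, φ(182) = 72, φ(183) = 120, φ(184) = 88. Summing all 184 values: 10340. (Average order: Σ_{n ≤ x} φ(n) ~ (3/π²) x². For x = 184, (3/π²)·184² ≈ 10290.99.)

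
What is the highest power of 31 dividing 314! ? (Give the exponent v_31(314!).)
v_31(314!) = 10

Legendre's formula: v_p(n!) = Σ_{k ≥ 1} ⌊n / p^k⌋. For p = 31, n = 314, the terms are:
  ⌊314/31^1⌋ = ⌊314/31⌋ = 10
(the next term ⌊314/31^2⌋ = 0, terminating the sum). Summing: v_31(314!) = 10 = 10.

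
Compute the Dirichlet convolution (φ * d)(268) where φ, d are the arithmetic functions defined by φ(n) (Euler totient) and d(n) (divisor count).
(φ * d)(268) = 476

Divisors of 268: [1, 2, 4, 67, 134, 268]. For each d | 268:
  d = 1: φ(1) · d(268/1) = 1 · 6 = 6
  d = 2: φ(2) · d(268/2) = 1 · 4 = 4
  d = 4: φ(4) · d(268/4) = 2 · 2 = 4
  d = 67: φ(67) · d(268/67) = 66 · 3 = 198
  d = 134: φ(134) · d(268/134) = 66 · 2 = 132
  d = 268: φ(268) · d(268/268) = 132 · 1 = 132
Summing: (φ * d)(268) = 6 + 4 + 4 + 198 + 132 + 132 = 476.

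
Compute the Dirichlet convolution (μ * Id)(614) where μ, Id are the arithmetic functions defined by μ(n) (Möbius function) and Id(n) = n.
(μ * Id)(614) = 306

Divisors of 614: [1, 2, 307, 614]. For each d | 614:
  d = 1: μ(1) · Id(614/1) = 1 · 614 = 614
  d = 2: μ(2) · Id(614/2) = -1 · 307 = -307
  d = 307: μ(307) · Id(614/307) = -1 · 2 = -2
  d = 614: μ(614) · Id(614/614) = 1 · 1 = 1
Summing: (μ * Id)(614) = 614 + -307 + -2 + 1 = 306.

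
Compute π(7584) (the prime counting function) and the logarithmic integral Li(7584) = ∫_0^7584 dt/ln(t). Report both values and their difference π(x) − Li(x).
π(7584) = 963;  Li(7584) ≈ 979.99;  π(x) − Li(x) ≈ -16.99.

Direct count of primes ≤ 7584 gives π(7584) = 963. Numerical evaluation of the logarithmic integral gives Li(7584) ≈ 979.99. The difference π(x) − Li(x) ≈ -16.99 is typically negative for small/moderate x (Li(x) overestimates), though Littlewood's theorem shows this sign changes infinitely often.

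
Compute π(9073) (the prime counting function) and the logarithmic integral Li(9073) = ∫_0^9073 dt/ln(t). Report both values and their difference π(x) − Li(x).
π(9073) = 1127;  Li(9073) ≈ 1144.96;  π(x) − Li(x) ≈ -17.96.

Direct count of primes ≤ 9073 gives π(9073) = 1127. Numerical evaluation of the logarithmic integral gives Li(9073) ≈ 1144.96. The difference π(x) − Li(x) ≈ -17.96 is typically negative for small/moderate x (Li(x) overestimates), though Littlewood's theorem shows this sign changes infinitely often.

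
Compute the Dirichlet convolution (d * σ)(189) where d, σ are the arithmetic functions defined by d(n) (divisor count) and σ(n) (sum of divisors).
(d * σ)(189) = 820

Divisors of 189: [1, 3, 7, 9, 21, 27, 63, 189]. For each d | 189:
  d = 1: d(1) · σ(189/1) = 1 · 320 = 320
  d = 3: d(3) · σ(189/3) = 2 · 104 = 208
  d = 7: d(7) · σ(189/7) = 2 · 40 = 80
  d = 9: d(9) · σ(189/9) = 3 · 32 = 96
  d = 21: d(21) · σ(189/21) = 4 · 13 = 52
  d = 27: d(27) · σ(189/27) = 4 · 8 = 32
  d = 63: d(63) · σ(189/63) = 6 · 4 = 24
  d = 189: d(189) · σ(189/189) = 8 · 1 = 8
Summing: (d * σ)(189) = 320 + 208 + 80 + 96 + 52 + 32 + 24 + 8 = 820.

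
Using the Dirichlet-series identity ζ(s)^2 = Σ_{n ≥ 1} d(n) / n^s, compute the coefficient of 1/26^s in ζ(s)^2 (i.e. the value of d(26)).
d(26) = 4

ζ(s)^2 = (Σ 1/m^s)(Σ 1/k^s). The coefficient of 1/n^s in the product is the number of ordered pairs (m, k) with mk = n, which equals d(n). For n = 26, divisors are [1, 2, 13, 26], so d(26) = 4.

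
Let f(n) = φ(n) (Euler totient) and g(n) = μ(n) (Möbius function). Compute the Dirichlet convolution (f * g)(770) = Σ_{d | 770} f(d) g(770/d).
(φ * μ)(770) = 0

Divisors of 770: [1, 2, 5, 7, 10, 11, 14, 22, 35, 55, 70, 77, 110, 154, 385, 770]. For each d | 770:
  d = 1: φ(1) · μ(770/1) = 1 · 1 = 1
  d = 2: φ(2) · μ(770/2) = 1 · -1 = -1
  d = 5: φ(5) · μ(770/5) = 4 · -1 = -4
  d = 7: φ(7) · μ(770/7) = 6 · -1 = -6
  d = 10: φ(10) · μ(770/10) = 4 · 1 = 4
  d = 11: φ(11) · μ(770/11) = 10 · -1 = -10
  d = 14: φ(14) · μ(770/14) = 6 · 1 = 6
  d = 22: φ(22) · μ(770/22) = 10 · 1 = 10
  d = 35: φ(35) · μ(770/35) = 24 · 1 = 24
  d = 55: φ(55) · μ(770/55) = 40 · 1 = 40
  d = 70: φ(70) · μ(770/70) = 24 · -1 = -24
  d = 77: φ(77) · μ(770/77) = 60 · 1 = 60
  d = 110: φ(110) · μ(770/110) = 40 · -1 = -40
  d = 154: φ(154) · μ(770/154) = 60 · -1 = -60
  d = 385: φ(385) · μ(770/385) = 240 · -1 = -240
  d = 770: φ(770) · μ(770/770) = 240 · 1 = 240
Summing: (φ * μ)(770) = 1 + -1 + -4 + -6 + 4 + -10 + 6 + 10 + 24 + 40 + -24 + 60 + -40 + -60 + -240 + 240 = 0.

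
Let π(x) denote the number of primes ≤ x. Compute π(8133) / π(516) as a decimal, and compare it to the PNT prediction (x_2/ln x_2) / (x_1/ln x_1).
π(8133)/π(516) = 1022/97 ≈ 10.5361;  PNT prediction ≈ 10.9343.

π(516) = 97 and π(8133) = 1022, so π(8133)/π(516) ≈ 10.5361. The PNT-predicted ratio is (8133/ln(8133)) / (516/ln(516)) ≈ 10.9343. The two agree to within a few percent, as expected.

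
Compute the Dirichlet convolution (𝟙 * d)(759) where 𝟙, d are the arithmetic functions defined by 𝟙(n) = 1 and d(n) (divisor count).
(𝟙 * d)(759) = 27

Divisors of 759: [1, 3, 11, 23, 33, 69, 253, 759]. For each d | 759:
  d = 1: 𝟙(1) · d(759/1) = 1 · 8 = 8
  d = 3: 𝟙(3) · d(759/3) = 1 · 4 = 4
  d = 11: 𝟙(11) · d(759/11) = 1 · 4 = 4
  d = 23: 𝟙(23) · d(759/23) = 1 · 4 = 4
  d = 33: 𝟙(33) · d(759/33) = 1 · 2 = 2
  d = 69: 𝟙(69) · d(759/69) = 1 · 2 = 2
  d = 253: 𝟙(253) · d(759/253) = 1 · 2 = 2
  d = 759: 𝟙(759) · d(759/759) = 1 · 1 = 1
Summing: (𝟙 * d)(759) = 8 + 4 + 4 + 4 + 2 + 2 + 2 + 1 = 27.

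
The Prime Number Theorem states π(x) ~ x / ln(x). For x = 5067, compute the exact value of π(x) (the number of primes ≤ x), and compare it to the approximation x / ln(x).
π(5067) = 677;  x/ln(x) ≈ 593.99;  relative error ≈ 12.26%.

Directly count primes up to 5067: π(5067) = 677. The PNT approximation gives 5067/ln(5067) ≈ 5067/8.53050 ≈ 593.99. Relative error (π(x) − x/ln(x)) / π(x) ≈ 12.26%; the approximation is known to undercount slightly (Li(x) is a better estimate).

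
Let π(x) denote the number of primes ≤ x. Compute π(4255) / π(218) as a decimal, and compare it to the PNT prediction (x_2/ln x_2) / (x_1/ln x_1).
π(4255)/π(218) = 583/47 ≈ 12.4043;  PNT prediction ≈ 12.5776.

π(218) = 47 and π(4255) = 583, so π(4255)/π(218) ≈ 12.4043. The PNT-predicted ratio is (4255/ln(4255)) / (218/ln(218)) ≈ 12.5776. The two agree to within a few percent, as expected.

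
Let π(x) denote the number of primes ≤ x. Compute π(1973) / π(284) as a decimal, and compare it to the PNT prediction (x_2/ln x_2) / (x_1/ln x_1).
π(1973)/π(284) = 298/61 ≈ 4.8852;  PNT prediction ≈ 5.1724.

π(284) = 61 and π(1973) = 298, so π(1973)/π(284) ≈ 4.8852. The PNT-predicted ratio is (1973/ln(1973)) / (284/ln(284)) ≈ 5.1724. The two agree to within a few percent, as expected.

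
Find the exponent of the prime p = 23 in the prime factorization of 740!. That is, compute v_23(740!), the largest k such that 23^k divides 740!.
v_23(740!) = 33

Legendre's formula: v_p(n!) = Σ_{k ≥ 1} ⌊n / p^k⌋. For p = 23, n = 740, the terms are:
  ⌊740/23^1⌋ = ⌊740/23⌋ = 32
  ⌊740/23^2⌋ = ⌊740/529⌋ = 1
(the next term ⌊740/23^3⌋ = 0, terminating the sum). Summing: v_23(740!) = 32 + 1 = 33.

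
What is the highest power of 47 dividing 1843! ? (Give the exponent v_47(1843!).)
v_47(1843!) = 39

Legendre's formula: v_p(n!) = Σ_{k ≥ 1} ⌊n / p^k⌋. For p = 47, n = 1843, the terms are:
  ⌊1843/47^1⌋ = ⌊1843/47⌋ = 39
(the next term ⌊1843/47^2⌋ = 0, terminating the sum). Summing: v_47(1843!) = 39 = 39.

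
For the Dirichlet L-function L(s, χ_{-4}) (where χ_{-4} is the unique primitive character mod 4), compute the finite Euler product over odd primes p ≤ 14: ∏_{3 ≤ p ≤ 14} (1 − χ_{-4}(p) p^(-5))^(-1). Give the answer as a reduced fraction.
∏ = 700807599951834375/703510729567397888

The odd primes p ≤ 14 are [3, 5, 7, 11, 13]. For each, χ(p) = 1 if p ≡ 1 mod 4, χ(p) = −1 if p ≡ 3 mod 4. Taking (1 − χ(p)/p^5)^(-1) = p^5/(p^5 − χ(p)): (1 − (-1)/3^5)^(-1) · (1 − (1)/5^5)^(-1) · (1 − (-1)/7^5)^(-1) · (1 − (-1)/11^5)^(-1) · (1 − (1)/13^5)^(-1) = 700807599951834375/703510729567397888.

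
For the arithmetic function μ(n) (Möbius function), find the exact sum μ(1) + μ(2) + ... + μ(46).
Σ_{n ≤ 46} μ(n) = -2

Compute μ(n) for each 1 ≤ n ≤ 46: μ(1) = 1, μ(2) = -1, μ(3) = -1, μ(4) = 0, μ(5) = -1, μ(6) = 1, μ(7) = -1, μ(8) = 0, μ(9) = 0, μ(10) = 1, μ(11) = -1, μ(12) = 0, μ(13) = -1, μ(14) = 1, μ(15) = 1, μ(16) = 0, μ(17) = -1, μ(18) = 0, μ(19) = -1, μ(20) = 0, μ(21) = 1, μ(22) = 1, μ(23) = -1, μ(24) = 0, μ(25) = 0, μ(26) = 1, μ(27) = 0, μ(28) = 0, μ(29) = -1, μ(30) = -1, μ(31) = -1, μ(32) = 0, μ(33) = 1, μ(34) = 1, μ(35) = 1, μ(36) = 0, μ(37) = -1, μ(38) = 1, μ(39) = 1, μ(40) = 0, μ(41) = -1, μ(42) = -1, μ(43) = -1, μ(44) = 0, μ(45) = 0, μ(46) = 1. Summing all 46 values: -2. (Mertens function M(x) = Σ_{n ≤ x} μ(n); on average M(x) should be small (PNT ⟺ M(x) = o(x)).)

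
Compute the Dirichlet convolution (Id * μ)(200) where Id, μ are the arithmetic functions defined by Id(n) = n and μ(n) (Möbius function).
(Id * μ)(200) = 80

Divisors of 200: [1, 2, 4, 5, 8, 10, 20, 25, 40, 50, 100, 200]. For each d | 200:
  d = 1: Id(1) · μ(200/1) = 1 · 0 = 0
  d = 2: Id(2) · μ(200/2) = 2 · 0 = 0
  d = 4: Id(4) · μ(200/4) = 4 · 0 = 0
  d = 5: Id(5) · μ(200/5) = 5 · 0 = 0
  d = 8: Id(8) · μ(200/8) = 8 · 0 = 0
  d = 10: Id(10) · μ(200/10) = 10 · 0 = 0
  d = 20: Id(20) · μ(200/20) = 20 · 1 = 20
  d = 25: Id(25) · μ(200/25) = 25 · 0 = 0
  d = 40: Id(40) · μ(200/40) = 40 · -1 = -40
  d = 50: Id(50) · μ(200/50) = 50 · 0 = 0
  d = 100: Id(100) · μ(200/100) = 100 · -1 = -100
  d = 200: Id(200) · μ(200/200) = 200 · 1 = 200
Summing: (Id * μ)(200) = 0 + 0 + 0 + 0 + 0 + 0 + 20 + 0 + -40 + 0 + -100 + 200 = 80.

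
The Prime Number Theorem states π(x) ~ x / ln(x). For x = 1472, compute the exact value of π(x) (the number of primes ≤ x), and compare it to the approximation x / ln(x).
π(1472) = 233;  x/ln(x) ≈ 201.80;  relative error ≈ 13.39%.

Directly count primes up to 1472: π(1472) = 233. The PNT approximation gives 1472/ln(1472) ≈ 1472/7.29438 ≈ 201.80. Relative error (π(x) − x/ln(x)) / π(x) ≈ 13.39%; the approximation is known to undercount slightly (Li(x) is a better estimate).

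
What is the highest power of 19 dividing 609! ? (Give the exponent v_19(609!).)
v_19(609!) = 33

Legendre's formula: v_p(n!) = Σ_{k ≥ 1} ⌊n / p^k⌋. For p = 19, n = 609, the terms are:
  ⌊609/19^1⌋ = ⌊609/19⌋ = 32
  ⌊609/19^2⌋ = ⌊609/361⌋ = 1
(the next term ⌊609/19^3⌋ = 0, terminating the sum). Summing: v_19(609!) = 32 + 1 = 33.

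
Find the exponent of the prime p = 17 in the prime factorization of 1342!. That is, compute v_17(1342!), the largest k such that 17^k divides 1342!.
v_17(1342!) = 82

Legendre's formula: v_p(n!) = Σ_{k ≥ 1} ⌊n / p^k⌋. For p = 17, n = 1342, the terms are:
  ⌊1342/17^1⌋ = ⌊1342/17⌋ = 78
  ⌊1342/17^2⌋ = ⌊1342/289⌋ = 4
(the next term ⌊1342/17^3⌋ = 0, terminating the sum). Summing: v_17(1342!) = 78 + 4 = 82.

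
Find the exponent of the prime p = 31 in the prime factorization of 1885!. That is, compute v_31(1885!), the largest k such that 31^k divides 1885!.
v_31(1885!) = 61

Legendre's formula: v_p(n!) = Σ_{k ≥ 1} ⌊n / p^k⌋. For p = 31, n = 1885, the terms are:
  ⌊1885/31^1⌋ = ⌊1885/31⌋ = 60
  ⌊1885/31^2⌋ = ⌊1885/961⌋ = 1
(the next term ⌊1885/31^3⌋ = 0, terminating the sum). Summing: v_31(1885!) = 60 + 1 = 61.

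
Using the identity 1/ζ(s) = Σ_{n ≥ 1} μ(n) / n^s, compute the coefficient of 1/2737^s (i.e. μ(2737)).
μ(2737) = -1

Factor n = 2737 = 7 · 17 · 23. μ(n) = 0 if any exponent ≥ 2 (not squarefree); otherwise μ(n) = (−1)^{ω(n)} where ω(n) is the number of distinct prime factors. Applying: μ(2737) = -1.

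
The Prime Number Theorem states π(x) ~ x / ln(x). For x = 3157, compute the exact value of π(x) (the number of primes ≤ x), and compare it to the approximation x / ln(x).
π(3157) = 446;  x/ln(x) ≈ 391.81;  relative error ≈ 12.15%.

Directly count primes up to 3157: π(3157) = 446. The PNT approximation gives 3157/ln(3157) ≈ 3157/8.05738 ≈ 391.81. Relative error (π(x) − x/ln(x)) / π(x) ≈ 12.15%; the approximation is known to undercount slightly (Li(x) is a better estimate).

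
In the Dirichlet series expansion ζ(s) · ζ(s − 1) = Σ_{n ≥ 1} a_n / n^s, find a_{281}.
σ(281) = 282

In the product (Σ m^0/m^s)(Σ k / k^s) = Σ (Σ_{d | n} d) / n^s, the coefficient of 1/n^s is σ(n) = Σ_{d | n} d. For n = 281, divisors are [1, 281]; summing: σ(281) = 282.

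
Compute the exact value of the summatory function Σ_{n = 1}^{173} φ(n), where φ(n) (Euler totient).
Σ_{n ≤ 173} φ(n) = 9194

Compute φ(n) for each 1 ≤ n ≤ 173: φ(1) = 1, φ(2) = 1, φ(3) = 2, φ(4) = 2, φ(5) = 4, φ(6) = 2, φ(7) = 6, φ(8) = 4, φ(9) = 6, φ(10) = 4, φ(11) = 10, φ(12) = 4, φ(13) = 12, φ(14) = 6, φ(15) = 8, φ(16) = 8, φ(17) = 16, φ(18) = 6, φ(19) = 18, φ(20) = 8, φ(21) = 12, φ(22) = 10, φ(23) = 22, φ(24) = 8, φ(25) = 20, φ(26) = 12, φ(27) = 18, φ(28) = 12, φ(29) = 28, φ(30) = 8, φ(31) = 30, φ(32) = 16, φ(33) = 20, φ(34) = 16, φ(35) = 24, φ(36) = 12, φ(37) = 36, φ(38) = 18, φ(39) = 24, φ(40) = 16, φ(41) = 40, φ(42) = 12, φ(43) = 42, φ(44) = 20, φ(45) = 24, φ(46) = 22, φ(47) = 46, φ(48) = 16, φ(49) = 42, φ(50) = 20, φ(51) = 32, φ(52) = 24, φ(53) = 52, φ(54) = 18, φ(55) = 40, φ(56) = 24, φ(57) = 36, φ(58) = 28, φ(59) = 58, φ(60) = 16, φ(61) = 60, φ(62) = 30, φ(63) = 36, φ(64) = 32, φ(65) = 48, φ(66) = 20, φ(67) = 66, φ(68) = 32, φ(69) = 44, φ(70) = 24, φ(71) = 70, φ(72) = 24, φ(73) = 72, φ(74) = 36, φ(75) = 40, φ(76) = 36, φ(77) = 60, φ(78) = 24, φ(79) = 78, φ(80) = 32, φ(81) = 54, φ(82) = 40, φ(83) = 82, φ(84) = 24, φ(85) = 64, φ(86) = 42, φ(87) = 56, φ(88) = 40, φ(89) = 88, φ(90) = 24, φ(91) = 72, φ(92) = 44, φ(93) = 60, φ(94) = 46, φ(95) = 72, φ(96) = 32, φ(97) = 96, φ(98) = 42, φ(99) = 60, φ(100) = 40, φ(101) = 100, φ(102) = 32, φ(103) = 102, φ(104) = 48, φ(105) = 48, φ(106) = 52, φ(107) = 106, φ(108) = 36, φ(109) = 108, φ(110) = 40, φ(111) = 72, φ(112) = 48, φ(113) = 112, φ(114) = 36, φ(115) = 88, φ(116) = 56, φ(117) = 72, φ(118) = 58, φ(119) = 96, φ(120) = 32, φ(121) = 110, φ(122) = 60, φ(123) = 80, φ(124) = 60, φ(125) = 100, φ(126) = 36, φ(127) = 126, φ(128) = 64, φ(129) = 84, φ(130) = 48, φ(131) = 130, φ(132) = 40, φ(133) = 108, φ(134) = 66, φ(135) = 72, φ(136) = 64, φ(137) = 136, φ(138) = 44, φ(139) = 138, φ(140) = 48, φ(141) = 92, φ(142) = 70, φ(143) = 120, φ(144) = 48, φ(145) = 112, φ(146) = 72, φ(147) = 84, φ(148) = 72, φ(149) = 148, φ(150) = 40, φ(151) = 150, φ(152) = 72, φ(153) = 96, φ(154) = 60, φ(155) = 120, φ(156) = 48, φ(157) = 156, φ(158) = 78, φ(159) = 104, φ(160) = 64, φ(161) = 132, φ(162) = 54, φ(163) = 162, φ(164) = 80, φ(165) = 80, φ(166) = 82, φ(167) = 166, φ(168) = 48, φ(169) = 156, φ(170) = 64, φ(171) = 108, φ(172) = 84, φ(173) = 172. Summing all 173 values: 9194. (Average order: Σ_{n ≤ x} φ(n) ~ (3/π²) x². For x = 173, (3/π²)·173² ≈ 9097.33.)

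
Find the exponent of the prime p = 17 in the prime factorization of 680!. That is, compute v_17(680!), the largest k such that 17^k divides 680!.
v_17(680!) = 42

Legendre's formula: v_p(n!) = Σ_{k ≥ 1} ⌊n / p^k⌋. For p = 17, n = 680, the terms are:
  ⌊680/17^1⌋ = ⌊680/17⌋ = 40
  ⌊680/17^2⌋ = ⌊680/289⌋ = 2
(the next term ⌊680/17^3⌋ = 0, terminating the sum). Summing: v_17(680!) = 40 + 2 = 42.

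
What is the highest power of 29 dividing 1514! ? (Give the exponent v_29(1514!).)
v_29(1514!) = 53

Legendre's formula: v_p(n!) = Σ_{k ≥ 1} ⌊n / p^k⌋. For p = 29, n = 1514, the terms are:
  ⌊1514/29^1⌋ = ⌊1514/29⌋ = 52
  ⌊1514/29^2⌋ = ⌊1514/841⌋ = 1
(the next term ⌊1514/29^3⌋ = 0, terminating the sum). Summing: v_29(1514!) = 52 + 1 = 53.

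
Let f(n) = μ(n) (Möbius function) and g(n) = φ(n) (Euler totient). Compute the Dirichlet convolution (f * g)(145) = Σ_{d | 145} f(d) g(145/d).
(μ * φ)(145) = 81

Divisors of 145: [1, 5, 29, 145]. For each d | 145:
  d = 1: μ(1) · φ(145/1) = 1 · 112 = 112
  d = 5: μ(5) · φ(145/5) = -1 · 28 = -28
  d = 29: μ(29) · φ(145/29) = -1 · 4 = -4
  d = 145: μ(145) · φ(145/145) = 1 · 1 = 1
Summing: (μ * φ)(145) = 112 + -28 + -4 + 1 = 81.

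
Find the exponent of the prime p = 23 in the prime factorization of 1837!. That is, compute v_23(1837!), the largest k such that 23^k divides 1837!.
v_23(1837!) = 82

Legendre's formula: v_p(n!) = Σ_{k ≥ 1} ⌊n / p^k⌋. For p = 23, n = 1837, the terms are:
  ⌊1837/23^1⌋ = ⌊1837/23⌋ = 79
  ⌊1837/23^2⌋ = ⌊1837/529⌋ = 3
(the next term ⌊1837/23^3⌋ = 0, terminating the sum). Summing: v_23(1837!) = 79 + 3 = 82.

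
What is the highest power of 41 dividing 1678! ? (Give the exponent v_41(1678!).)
v_41(1678!) = 40

Legendre's formula: v_p(n!) = Σ_{k ≥ 1} ⌊n / p^k⌋. For p = 41, n = 1678, the terms are:
  ⌊1678/41^1⌋ = ⌊1678/41⌋ = 40
(the next term ⌊1678/41^2⌋ = 0, terminating the sum). Summing: v_41(1678!) = 40 = 40.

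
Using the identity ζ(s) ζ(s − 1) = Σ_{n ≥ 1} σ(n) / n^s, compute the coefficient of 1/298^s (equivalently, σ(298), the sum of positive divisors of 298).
σ(298) = 450

In the product (Σ m^0/m^s)(Σ k / k^s) = Σ (Σ_{d | n} d) / n^s, the coefficient of 1/n^s is σ(n) = Σ_{d | n} d. For n = 298, divisors are [1, 2, 149, 298]; summing: σ(298) = 450.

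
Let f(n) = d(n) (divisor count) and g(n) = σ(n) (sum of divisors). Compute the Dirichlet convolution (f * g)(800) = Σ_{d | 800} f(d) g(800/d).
(d * σ)(800) = 10074

Divisors of 800: [1, 2, 4, 5, 8, 10, 16, 20, 25, 32, 40, 50, 80, 100, 160, 200, 400, 800]. For each d | 800:
  d = 1: d(1) · σ(800/1) = 1 · 1953 = 1953
  d = 2: d(2) · σ(800/2) = 2 · 961 = 1922
  d = 4: d(4) · σ(800/4) = 3 · 465 = 1395
  d = 5: d(5) · σ(800/5) = 2 · 378 = 756
  d = 8: d(8) · σ(800/8) = 4 · 217 = 868
  d = 10: d(10) · σ(800/10) = 4 · 186 = 744
  d = 16: d(16) · σ(800/16) = 5 · 93 = 465
  d = 20: d(20) · σ(800/20) = 6 · 90 = 540
  d = 25: d(25) · σ(800/25) = 3 · 63 = 189
  d = 32: d(32) · σ(800/32) = 6 · 31 = 186
  d = 40: d(40) · σ(800/40) = 8 · 42 = 336
  d = 50: d(50) · σ(800/50) = 6 · 31 = 186
  d = 80: d(80) · σ(800/80) = 10 · 18 = 180
  d = 100: d(100) · σ(800/100) = 9 · 15 = 135
  d = 160: d(160) · σ(800/160) = 12 · 6 = 72
  d = 200: d(200) · σ(800/200) = 12 · 7 = 84
  d = 400: d(400) · σ(800/400) = 15 · 3 = 45
  d = 800: d(800) · σ(800/800) = 18 · 1 = 18
Summing: (d * σ)(800) = 1953 + 1922 + 1395 + 756 + 868 + 744 + 465 + 540 + 189 + 186 + 336 + 186 + 180 + 135 + 72 + 84 + 45 + 18 = 10074.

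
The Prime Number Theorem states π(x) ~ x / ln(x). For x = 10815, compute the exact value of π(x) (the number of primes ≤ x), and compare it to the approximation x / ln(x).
π(10815) = 1315;  x/ln(x) ≈ 1164.32;  relative error ≈ 11.46%.

Directly count primes up to 10815: π(10815) = 1315. The PNT approximation gives 10815/ln(10815) ≈ 10815/9.28869 ≈ 1164.32. Relative error (π(x) − x/ln(x)) / π(x) ≈ 11.46%; the approximation is known to undercount slightly (Li(x) is a better estimate).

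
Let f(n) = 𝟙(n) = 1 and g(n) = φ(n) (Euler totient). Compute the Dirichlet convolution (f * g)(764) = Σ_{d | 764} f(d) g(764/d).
(𝟙 * φ)(764) = 764

Divisors of 764: [1, 2, 4, 191, 382, 764]. For each d | 764:
  d = 1: 𝟙(1) · φ(764/1) = 1 · 380 = 380
  d = 2: 𝟙(2) · φ(764/2) = 1 · 190 = 190
  d = 4: 𝟙(4) · φ(764/4) = 1 · 190 = 190
  d = 191: 𝟙(191) · φ(764/191) = 1 · 2 = 2
  d = 382: 𝟙(382) · φ(764/382) = 1 · 1 = 1
  d = 764: 𝟙(764) · φ(764/764) = 1 · 1 = 1
Summing: (𝟙 * φ)(764) = 380 + 190 + 190 + 2 + 1 + 1 = 764.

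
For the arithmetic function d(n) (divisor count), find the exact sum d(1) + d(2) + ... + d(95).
Σ_{n ≤ 95} d(n) = 447

Compute d(n) for each 1 ≤ n ≤ 95: d(1) = 1, d(2) = 2, d(3) = 2, d(4) = 3, d(5) = 2, d(6) = 4, d(7) = 2, d(8) = 4, d(9) = 3, d(10) = 4, d(11) = 2, d(12) = 6, d(13) = 2, d(14) = 4, d(15) = 4, d(16) = 5, d(17) = 2, d(18) = 6, d(19) = 2, d(20) = 6, d(21) = 4, d(22) = 4, d(23) = 2, d(24) = 8, d(25) = 3, d(26) = 4, d(27) = 4, d(28) = 6, d(29) = 2, d(30) = 8, d(31) = 2, d(32) = 6, d(33) = 4, d(34) = 4, d(35) = 4, d(36) = 9, d(37) = 2, d(38) = 4, d(39) = 4, d(40) = 8, d(41) = 2, d(42) = 8, d(43) = 2, d(44) = 6, d(45) = 6, d(46) = 4, d(47) = 2, d(48) = 10, d(49) = 3, d(50) = 6, d(51) = 4, d(52) = 6, d(53) = 2, d(54) = 8, d(55) = 4, d(56) = 8, d(57) = 4, d(58) = 4, d(59) = 2, d(60) = 12, d(61) = 2, d(62) = 4, d(63) = 6, d(64) = 7, d(65) = 4, d(66) = 8, d(67) = 2, d(68) = 6, d(69) = 4, d(70) = 8, d(71) = 2, d(72) = 12, d(73) = 2, d(74) = 4, d(75) = 6, d(76) = 6, d(77) = 4, d(78) = 8, d(79) = 2, d(80) = 10, d(81) = 5, d(82) = 4, d(83) = 2, d(84) = 12, d(85) = 4, d(86) = 4, d(87) = 4, d(88) = 8, d(89) = 2, d(90) = 12, d(91) = 4, d(92) = 6, d(93) = 4, d(94) = 4, d(95) = 4. Summing all 95 values: 447. (Dirichlet's divisor formula: Σ_{n ≤ x} d(n) = x ln(x) + (2γ − 1) x + O(√x). For x = 95, the asymptotic estimate is ≈ 447.29.)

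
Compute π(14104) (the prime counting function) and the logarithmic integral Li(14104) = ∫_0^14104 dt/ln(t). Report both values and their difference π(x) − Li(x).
π(14104) = 1662;  Li(14104) ≈ 1683.15;  π(x) − Li(x) ≈ -21.15.

Direct count of primes ≤ 14104 gives π(14104) = 1662. Numerical evaluation of the logarithmic integral gives Li(14104) ≈ 1683.15. The difference π(x) − Li(x) ≈ -21.15 is typically negative for small/moderate x (Li(x) overestimates), though Littlewood's theorem shows this sign changes infinitely often.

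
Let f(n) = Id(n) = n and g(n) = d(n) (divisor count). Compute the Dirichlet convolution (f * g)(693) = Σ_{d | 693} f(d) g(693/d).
(Id * d)(693) = 2106

Divisors of 693: [1, 3, 7, 9, 11, 21, 33, 63, 77, 99, 231, 693]. For each d | 693:
  d = 1: Id(1) · d(693/1) = 1 · 12 = 12
  d = 3: Id(3) · d(693/3) = 3 · 8 = 24
  d = 7: Id(7) · d(693/7) = 7 · 6 = 42
  d = 9: Id(9) · d(693/9) = 9 · 4 = 36
  d = 11: Id(11) · d(693/11) = 11 · 6 = 66
  d = 21: Id(21) · d(693/21) = 21 · 4 = 84
  d = 33: Id(33) · d(693/33) = 33 · 4 = 132
  d = 63: Id(63) · d(693/63) = 63 · 2 = 126
  d = 77: Id(77) · d(693/77) = 77 · 3 = 231
  d = 99: Id(99) · d(693/99) = 99 · 2 = 198
  d = 231: Id(231) · d(693/231) = 231 · 2 = 462
  d = 693: Id(693) · d(693/693) = 693 · 1 = 693
Summing: (Id * d)(693) = 12 + 24 + 42 + 36 + 66 + 84 + 132 + 126 + 231 + 198 + 462 + 693 = 2106.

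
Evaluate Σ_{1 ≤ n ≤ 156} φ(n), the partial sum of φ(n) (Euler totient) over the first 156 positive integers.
Σ_{n ≤ 156} φ(n) = 7404

Compute φ(n) for each 1 ≤ n ≤ 156: φ(1) = 1, φ(2) = 1, φ(3) = 2, φ(4) = 2, φ(5) = 4, φ(6) = 2, φ(7) = 6, φ(8) = 4, φ(9) = 6, φ(10) = 4, φ(11) = 10, φ(12) = 4, φ(13) = 12, φ(14) = 6, φ(15) = 8, φ(16) = 8, φ(17) = 16, φ(18) = 6, φ(19) = 18, φ(20) = 8, φ(21) = 12, φ(22) = 10, φ(23) = 22, φ(24) = 8, φ(25) = 20, φ(26) = 12, φ(27) = 18, φ(28) = 12, φ(29) = 28, φ(30) = 8, φ(31) = 30, φ(32) = 16, φ(33) = 20, φ(34) = 16, φ(35) = 24, φ(36) = 12, φ(37) = 36, φ(38) = 18, φ(39) = 24, φ(40) = 16, φ(41) = 40, φ(42) = 12, φ(43) = 42, φ(44) = 20, φ(45) = 24, φ(46) = 22, φ(47) = 46, φ(48) = 16, φ(49) = 42, φ(50) = 20, φ(51) = 32, φ(52) = 24, φ(53) = 52, φ(54) = 18, φ(55) = 40, φ(56) = 24, φ(57) = 36, φ(58) = 28, φ(59) = 58, φ(60) = 16, φ(61) = 60, φ(62) = 30, φ(63) = 36, φ(64) = 32, φ(65) = 48, φ(66) = 20, φ(67) = 66, φ(68) = 32, φ(69) = 44, φ(70) = 24, φ(71) = 70, φ(72) = 24, φ(73) = 72, φ(74) = 36, φ(75) = 40, φ(76) = 36, φ(77) = 60, φ(78) = 24, φ(79) = 78, φ(80) = 32, φ(81) = 54, φ(82) = 40, φ(83) = 82, φ(84) = 24, φ(85) = 64, φ(86) = 42, φ(87) = 56, φ(88) = 40, φ(89) = 88, φ(90) = 24, φ(91) = 72, φ(92) = 44, φ(93) = 60, φ(94) = 46, φ(95) = 72, φ(96) = 32, φ(97) = 96, φ(98) = 42, φ(99) = 60, φ(100) = 40, φ(101) = 100, φ(102) = 32, φ(103) = 102, φ(104) = 48, φ(105) = 48, φ(106) = 52, φ(107) = 106, φ(108) = 36, φ(109) = 108, φ(110) = 40, φ(111) = 72, φ(112) = 48, φ(113) = 112, φ(114) = 36, φ(115) = 88, φ(116) = 56, φ(117) = 72, φ(118) = 58, φ(119) = 96, φ(120) = 32, φ(121) = 110, φ(122) = 60, φ(123) = 80, φ(124) = 60, φ(125) = 100, φ(126) = 36, φ(127) = 126, φ(128) = 64, φ(129) = 84, φ(130) = 48, φ(131) = 130, φ(132) = 40, φ(133) = 108, φ(134) = 66, φ(135) = 72, φ(136) = 64, φ(137) = 136, φ(138) = 44, φ(139) = 138, φ(140) = 48, φ(141) = 92, φ(142) = 70, φ(143) = 120, φ(144) = 48, φ(145) = 112, φ(146) = 72, φ(147) = 84, φ(148) = 72, φ(149) = 148, φ(150) = 40, φ(151) = 150, φ(152) = 72, φ(153) = 96, φ(154) = 60, φ(155) = 120, φ(156) = 48. Summing all 156 values: 7404. (Average order: Σ_{n ≤ x} φ(n) ~ (3/π²) x². For x = 156, (3/π²)·156² ≈ 7397.26.)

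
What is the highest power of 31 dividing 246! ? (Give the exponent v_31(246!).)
v_31(246!) = 7

Legendre's formula: v_p(n!) = Σ_{k ≥ 1} ⌊n / p^k⌋. For p = 31, n = 246, the terms are:
  ⌊246/31^1⌋ = ⌊246/31⌋ = 7
(the next term ⌊246/31^2⌋ = 0, terminating the sum). Summing: v_31(246!) = 7 = 7.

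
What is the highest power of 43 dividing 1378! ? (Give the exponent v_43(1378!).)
v_43(1378!) = 32

Legendre's formula: v_p(n!) = Σ_{k ≥ 1} ⌊n / p^k⌋. For p = 43, n = 1378, the terms are:
  ⌊1378/43^1⌋ = ⌊1378/43⌋ = 32
(the next term ⌊1378/43^2⌋ = 0, terminating the sum). Summing: v_43(1378!) = 32 = 32.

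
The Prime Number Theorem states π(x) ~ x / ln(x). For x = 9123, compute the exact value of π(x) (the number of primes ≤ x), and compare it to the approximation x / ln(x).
π(9123) = 1130;  x/ln(x) ≈ 1000.49;  relative error ≈ 11.46%.

Directly count primes up to 9123: π(9123) = 1130. The PNT approximation gives 9123/ln(9123) ≈ 9123/9.11855 ≈ 1000.49. Relative error (π(x) − x/ln(x)) / π(x) ≈ 11.46%; the approximation is known to undercount slightly (Li(x) is a better estimate).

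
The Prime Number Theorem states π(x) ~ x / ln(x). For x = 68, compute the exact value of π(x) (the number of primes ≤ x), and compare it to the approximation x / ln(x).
π(68) = 19;  x/ln(x) ≈ 16.12;  relative error ≈ 15.18%.

Directly count primes up to 68: π(68) = 19. The PNT approximation gives 68/ln(68) ≈ 68/4.21951 ≈ 16.12. Relative error (π(x) − x/ln(x)) / π(x) ≈ 15.18%; the approximation is known to undercount slightly (Li(x) is a better estimate).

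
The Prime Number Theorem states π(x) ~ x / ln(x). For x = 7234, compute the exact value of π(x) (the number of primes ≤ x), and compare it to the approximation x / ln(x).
π(7234) = 924;  x/ln(x) ≈ 814.04;  relative error ≈ 11.90%.

Directly count primes up to 7234: π(7234) = 924. The PNT approximation gives 7234/ln(7234) ≈ 7234/8.88655 ≈ 814.04. Relative error (π(x) − x/ln(x)) / π(x) ≈ 11.90%; the approximation is known to undercount slightly (Li(x) is a better estimate).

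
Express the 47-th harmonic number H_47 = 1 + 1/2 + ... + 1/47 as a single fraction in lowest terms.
H_47 = 280682601097106968469/63245806209101973600

Direct summation: H_47 = 1 + 1/2 + ... + 1/47. The least common denominator is lcm(1, ..., 47) = 442720643463713815200; over this denominator the numerator is 442720643463713815200 + 221360321731856907600 + 147573547821237938400 + 110680160865928453800 + 88544128692742763040 + 73786773910618969200 + 63245806209101973600 + 55340080432964226900 + 49191182607079312800 + 44272064346371381520 + 40247331223973983200 + 36893386955309484600 + 34055434112593370400 + 31622903104550986800 + 29514709564247587680 + 27670040216482113450 + 26042390791983165600 + 24595591303539656400 + 23301086498090200800 + 22136032173185690760 + 21081935403033991200 + 20123665611986991600 + 19248723628857122400 + 18446693477654742300 + 17708825738548552608 + 17027717056296685200 + 16397060869026437600 + 15811451552275493400 + 15266229084955648800 + 14757354782123793840 + 14281311079474639200 + 13835020108241056725 + 13415777074657994400 + 13021195395991582800 + 12649161241820394720 + 12297795651769828200 + 11965422796316589600 + 11650543249045100400 + 11351811370864456800 + 11068016086592845380 + 10798064474724727200 + 10540967701516995600 + 10295828917760786400 + 10061832805993495800 + 9838236521415862560 + 9624361814428561200 + 9419588158802421600 = 1964778207679748779283, so H_47 = 1964778207679748779283/442720643463713815200; reducing by gcd(1964778207679748779283, 442720643463713815200) = 7 gives 280682601097106968469/63245806209101973600 ≈ 4.43796. (The PNT-adjacent estimate ln(47) + γ ≈ 4.42736 matches within O(1/n).)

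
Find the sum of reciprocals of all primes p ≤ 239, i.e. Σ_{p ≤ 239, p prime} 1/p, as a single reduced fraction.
Σ 1/p = 2098799936456271323771652759516428422371386490386771476792994918184499649543226735989117756998751/1062411448280052319722448549835623701226301211611796930357321893850294264731624591303255041960530

π(239) = 52, so the primes ≤ 239 are [2, 3, 5, 7, 11, 13, 17, 19, 23, 29, 31, 37, 41, 43, 47, 53, 59, 61, 67, 71, 73, 79, 83, 89, 97, 101, 103, 107, 109, 113, 127, 131, 137, 139, 149, 151, 157, 163, 167, 173, 179, 181, 191, 193, 197, 199, 211, 223, 227, 229, 233, 239]. Summing 1/p over these primes: 2098799936456271323771652759516428422371386490386771476792994918184499649543226735989117756998751/1062411448280052319722448549835623701226301211611796930357321893850294264731624591303255041960530 ≈ 1.9755. Mertens estimate ln ln(239) + 0.2615 ≈ 1.9620.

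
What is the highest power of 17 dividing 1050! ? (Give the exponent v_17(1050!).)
v_17(1050!) = 64

Legendre's formula: v_p(n!) = Σ_{k ≥ 1} ⌊n / p^k⌋. For p = 17, n = 1050, the terms are:
  ⌊1050/17^1⌋ = ⌊1050/17⌋ = 61
  ⌊1050/17^2⌋ = ⌊1050/289⌋ = 3
(the next term ⌊1050/17^3⌋ = 0, terminating the sum). Summing: v_17(1050!) = 61 + 3 = 64.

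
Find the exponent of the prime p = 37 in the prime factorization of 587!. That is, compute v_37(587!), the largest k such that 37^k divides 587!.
v_37(587!) = 15

Legendre's formula: v_p(n!) = Σ_{k ≥ 1} ⌊n / p^k⌋. For p = 37, n = 587, the terms are:
  ⌊587/37^1⌋ = ⌊587/37⌋ = 15
(the next term ⌊587/37^2⌋ = 0, terminating the sum). Summing: v_37(587!) = 15 = 15.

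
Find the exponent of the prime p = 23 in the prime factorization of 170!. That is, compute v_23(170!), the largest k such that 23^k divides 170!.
v_23(170!) = 7

Legendre's formula: v_p(n!) = Σ_{k ≥ 1} ⌊n / p^k⌋. For p = 23, n = 170, the terms are:
  ⌊170/23^1⌋ = ⌊170/23⌋ = 7
(the next term ⌊170/23^2⌋ = 0, terminating the sum). Summing: v_23(170!) = 7 = 7.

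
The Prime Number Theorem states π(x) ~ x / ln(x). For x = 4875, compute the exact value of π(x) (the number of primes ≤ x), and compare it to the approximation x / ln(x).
π(4875) = 652;  x/ln(x) ≈ 574.08;  relative error ≈ 11.95%.

Directly count primes up to 4875: π(4875) = 652. The PNT approximation gives 4875/ln(4875) ≈ 4875/8.49188 ≈ 574.08. Relative error (π(x) − x/ln(x)) / π(x) ≈ 11.95%; the approximation is known to undercount slightly (Li(x) is a better estimate).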